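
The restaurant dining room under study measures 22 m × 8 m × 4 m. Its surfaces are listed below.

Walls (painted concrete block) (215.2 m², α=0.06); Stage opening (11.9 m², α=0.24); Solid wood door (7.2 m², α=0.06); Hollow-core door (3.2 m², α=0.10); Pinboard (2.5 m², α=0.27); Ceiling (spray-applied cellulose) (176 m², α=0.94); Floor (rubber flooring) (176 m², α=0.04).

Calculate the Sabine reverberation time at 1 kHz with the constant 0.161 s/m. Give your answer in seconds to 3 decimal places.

0.598 sec

Summing Sᵢαᵢ: 12.912 + 2.856 + 0.432 + 0.320 + 0.675 + 165.440 + 7.040 → A = 189.675 sabins.
Room volume: 704 m³.
Sabine: RT60 = 0.161 × 704 / 189.675 = 0.598 s.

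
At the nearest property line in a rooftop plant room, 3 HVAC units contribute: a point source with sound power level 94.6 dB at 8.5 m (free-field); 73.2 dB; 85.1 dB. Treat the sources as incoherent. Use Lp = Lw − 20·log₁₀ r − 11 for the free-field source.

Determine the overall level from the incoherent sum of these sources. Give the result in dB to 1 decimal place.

85.4 dB

Source at 8.5 m: Lp = 94.6 − 20·log₁₀(8.5) − 11 = 65.0 dB.
Converting to relative power and adding: 10^(65.0/10) + 10^(73.2/10) + 10^(85.1/10) = 3.476e+08.
L_total = 10·log₁₀(3.476e+08) = 85.4 dB.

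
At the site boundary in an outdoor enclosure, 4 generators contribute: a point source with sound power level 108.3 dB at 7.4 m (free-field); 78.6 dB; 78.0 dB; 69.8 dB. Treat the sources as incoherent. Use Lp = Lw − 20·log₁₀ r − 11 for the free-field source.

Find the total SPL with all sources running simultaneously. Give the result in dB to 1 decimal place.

83.9 dB

Source at 7.4 m: Lp = 108.3 − 20·log₁₀(7.4) − 11 = 79.9 dB.
Σ 10^(Lᵢ/10) = 2.428e+08.
L_total = 10·log₁₀(2.428e+08) = 83.9 dB.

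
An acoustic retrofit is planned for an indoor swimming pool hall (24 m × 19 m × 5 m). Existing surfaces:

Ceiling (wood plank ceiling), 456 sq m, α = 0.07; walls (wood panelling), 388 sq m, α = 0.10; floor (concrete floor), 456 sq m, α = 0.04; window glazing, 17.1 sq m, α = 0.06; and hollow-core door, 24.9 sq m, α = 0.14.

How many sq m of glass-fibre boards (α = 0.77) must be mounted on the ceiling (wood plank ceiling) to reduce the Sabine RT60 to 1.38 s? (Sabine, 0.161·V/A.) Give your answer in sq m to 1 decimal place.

Summing Sᵢαᵢ: 31.920 + 38.800 + 18.240 + 1.026 + 3.486 → A₁ = 93.472 sabins.
Required A₂ = 0.161·2280/1.38 = 266.000 sabins.
ΔA needed = 266.000 − 93.472 = 172.528 sabins.
Each sq m of panel replacing the ceiling (wood plank ceiling) adds (0.77 − 0.07) = 0.70 sabins.
Area = ΔA/Δα = 172.528/0.70 = 246.5 sq m.

246.5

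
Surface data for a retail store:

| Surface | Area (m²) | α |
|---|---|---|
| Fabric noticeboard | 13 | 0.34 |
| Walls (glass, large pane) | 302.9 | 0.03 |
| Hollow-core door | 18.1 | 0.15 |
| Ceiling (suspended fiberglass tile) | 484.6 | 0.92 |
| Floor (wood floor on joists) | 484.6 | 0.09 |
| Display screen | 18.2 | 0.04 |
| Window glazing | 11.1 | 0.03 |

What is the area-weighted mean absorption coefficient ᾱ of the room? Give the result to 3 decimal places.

Total surface area S = 1332.5 m².
Weighted sum Σ Sα = 506.729.
ᾱ = 506.729 / 1332.5 = 0.380.

0.380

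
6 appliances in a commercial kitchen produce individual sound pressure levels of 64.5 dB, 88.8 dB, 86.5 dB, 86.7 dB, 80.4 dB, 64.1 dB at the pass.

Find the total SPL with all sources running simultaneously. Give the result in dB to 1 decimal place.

Converting to relative power and adding: 10^(64.5/10) + 10^(88.8/10) + 10^(86.5/10) + 10^(86.7/10) + 10^(80.4/10) + 10^(64.1/10) = 1.788e+09.
Combined level = 10 log₁₀(1.788e+09) = 92.5 dB.

92.5 dB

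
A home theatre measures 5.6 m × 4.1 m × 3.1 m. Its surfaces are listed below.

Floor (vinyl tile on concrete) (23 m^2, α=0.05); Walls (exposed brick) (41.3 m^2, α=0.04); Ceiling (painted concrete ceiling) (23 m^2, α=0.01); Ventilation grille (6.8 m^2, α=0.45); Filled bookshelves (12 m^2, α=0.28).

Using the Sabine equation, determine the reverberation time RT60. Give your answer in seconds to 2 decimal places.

1.21 seconds

Summing Sᵢαᵢ: 1.150 + 1.652 + 0.230 + 3.060 + 3.360 → A = 9.452 sabins.
Volume V = 5.6 × 4.1 × 3.1 = 71.176 m³.
T = 0.161 V/A = 0.161·71.176/9.452 = 1.21 s.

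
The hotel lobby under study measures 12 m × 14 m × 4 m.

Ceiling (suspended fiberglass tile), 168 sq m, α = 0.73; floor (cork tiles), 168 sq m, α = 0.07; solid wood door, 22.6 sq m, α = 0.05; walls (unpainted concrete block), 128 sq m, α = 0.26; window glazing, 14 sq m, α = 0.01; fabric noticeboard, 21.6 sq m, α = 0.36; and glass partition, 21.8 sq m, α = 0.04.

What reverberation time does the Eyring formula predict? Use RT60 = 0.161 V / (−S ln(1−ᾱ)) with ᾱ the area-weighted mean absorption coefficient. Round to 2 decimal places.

0.50 s

S = Σ Sᵢ = 544.0 sq m.
Absorption A = 168·0.73 + 168·0.07 + 22.6·0.05 + 128·0.26 + 14·0.01 + 21.6·0.36 + 21.8·0.04 = 177.598 sabins.
Mean coefficient ᾱ = A/S = 0.3265.
Eyring denominator: −S ln(1−ᾱ) = 215.025.
V = 12 × 14 × 4 = 672 m³.
T = 0.161·V/[−S·ln(1−ᾱ)] = 0.161·672/215.025 = 0.50 s.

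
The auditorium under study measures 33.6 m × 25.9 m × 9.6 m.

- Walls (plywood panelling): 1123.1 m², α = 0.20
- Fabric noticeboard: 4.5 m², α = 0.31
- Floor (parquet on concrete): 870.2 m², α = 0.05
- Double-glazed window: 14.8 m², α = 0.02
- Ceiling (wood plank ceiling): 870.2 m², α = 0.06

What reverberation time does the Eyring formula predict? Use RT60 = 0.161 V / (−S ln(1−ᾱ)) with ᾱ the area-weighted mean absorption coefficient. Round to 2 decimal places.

3.94 s

Total surface area S = 1123.1 + 4.5 + 870.2 + 14.8 + 870.2 = 2882.8 m².
Σ(Sᵢαᵢ) = 1123.1×0.20 + 4.5×0.31 + 870.2×0.05 + 14.8×0.02 + 870.2×0.06 = 322.033.
ᾱ = 322.033 / 2882.8 = 0.1117.
−S·ln(1−ᾱ) = −2882.8 × ln(1 − 0.1117) = 341.455.
V = 33.6 × 25.9 × 9.6 = 8354.304 m³.
RT60 = 0.161 × 8354.304 / 341.455 = 3.94 s.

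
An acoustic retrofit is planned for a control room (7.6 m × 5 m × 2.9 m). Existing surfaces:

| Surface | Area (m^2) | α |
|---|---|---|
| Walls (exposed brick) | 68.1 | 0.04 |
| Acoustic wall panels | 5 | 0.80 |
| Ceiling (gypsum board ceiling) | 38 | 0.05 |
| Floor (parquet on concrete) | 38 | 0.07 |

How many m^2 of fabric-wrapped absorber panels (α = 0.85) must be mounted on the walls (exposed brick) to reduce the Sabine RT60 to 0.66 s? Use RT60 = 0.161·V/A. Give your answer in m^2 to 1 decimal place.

Equivalent absorption area: A₁ = 68.1×0.04 + 5×0.80 + 38×0.05 + 38×0.07 = 11.284 m^2.
V = 110.2 m³. Target absorption A₂ = 0.161 × 110.2 / 0.66 = 26.882 sabins.
ΔA needed = 26.882 − 11.284 = 15.598 sabins.
Each m^2 of panel replacing the walls (exposed brick) adds (0.85 − 0.04) = 0.81 sabins.
Area = ΔA/Δα = 15.598/0.81 = 19.3 m^2.

19.3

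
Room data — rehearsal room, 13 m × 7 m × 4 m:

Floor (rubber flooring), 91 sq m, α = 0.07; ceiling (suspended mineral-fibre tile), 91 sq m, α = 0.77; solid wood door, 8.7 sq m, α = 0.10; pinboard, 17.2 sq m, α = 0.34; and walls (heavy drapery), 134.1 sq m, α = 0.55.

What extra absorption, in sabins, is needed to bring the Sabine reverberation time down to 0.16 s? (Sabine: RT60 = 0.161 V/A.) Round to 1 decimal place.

Total absorption A₁ = 91·0.07 + 91·0.77 + 8.7·0.10 + 17.2·0.34 + 134.1·0.55
  = 6.370 + 70.070 + 0.870 + 5.848 + 73.755 = 156.913 sq m sabins.
Target A₂ = 0.161·364/0.16 = 366.275 sabins (V = 364 m³).
ΔA = A₂ − A₁ = 366.275 − 156.913 = 209.4 sabins.

209.4 sabins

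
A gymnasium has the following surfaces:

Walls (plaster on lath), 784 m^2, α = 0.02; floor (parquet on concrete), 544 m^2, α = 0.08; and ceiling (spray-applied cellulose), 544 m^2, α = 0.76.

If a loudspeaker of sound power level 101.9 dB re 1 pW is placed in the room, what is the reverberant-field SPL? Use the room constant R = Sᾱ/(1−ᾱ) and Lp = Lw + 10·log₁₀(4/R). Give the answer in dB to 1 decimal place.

A = 472.640 sabins; S = 1872.0 m^2.
ᾱ = 472.640/1872.0 = 0.2525; R = Sᾱ/(1−ᾱ) = 472.640/(1−0.2525) = 632.294 m^2.
Lp = 101.9 + 10·log₁₀(4/632.294) = 101.9 + (-21.99) = 79.9 dB.

79.9 dB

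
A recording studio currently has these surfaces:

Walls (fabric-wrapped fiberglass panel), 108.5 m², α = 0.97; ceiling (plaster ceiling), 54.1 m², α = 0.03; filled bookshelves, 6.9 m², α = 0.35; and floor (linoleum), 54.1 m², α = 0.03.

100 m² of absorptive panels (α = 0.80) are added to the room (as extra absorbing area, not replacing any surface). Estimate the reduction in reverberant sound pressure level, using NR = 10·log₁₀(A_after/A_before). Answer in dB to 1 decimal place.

Equivalent absorption area: A_before = 108.5×0.97 + 54.1×0.03 + 6.9×0.35 + 54.1×0.03 = 110.906 m².
Treatment contributes 100·0.80 = 80.000 sabins.
A_after = 110.906 + 80.000 = 190.906 sabins.
Reduction = 10 log₁₀(A_after/A_before) = 10 log₁₀(1.7213) = 2.4 dB.

2.4 dB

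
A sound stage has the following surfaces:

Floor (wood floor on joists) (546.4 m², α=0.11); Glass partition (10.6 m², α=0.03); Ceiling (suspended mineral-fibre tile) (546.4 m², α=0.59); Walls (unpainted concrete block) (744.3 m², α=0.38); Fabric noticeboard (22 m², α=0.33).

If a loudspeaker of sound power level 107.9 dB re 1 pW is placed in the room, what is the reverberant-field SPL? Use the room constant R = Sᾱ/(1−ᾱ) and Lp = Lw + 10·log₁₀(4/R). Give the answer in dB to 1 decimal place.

Σ(Sᵢαᵢ) = 546.4×0.11 + 10.6×0.03 + 546.4×0.59 + 744.3×0.38 + 22×0.33 = 672.892; total area S = 1869.7 m².
ᾱ = 0.3599, so room constant R = A/(1−ᾱ) = 1051.229 m².
Lp = 107.9 + 10·log₁₀(4/1051.229) = 107.9 + (-24.20) = 83.7 dB.

83.7 dB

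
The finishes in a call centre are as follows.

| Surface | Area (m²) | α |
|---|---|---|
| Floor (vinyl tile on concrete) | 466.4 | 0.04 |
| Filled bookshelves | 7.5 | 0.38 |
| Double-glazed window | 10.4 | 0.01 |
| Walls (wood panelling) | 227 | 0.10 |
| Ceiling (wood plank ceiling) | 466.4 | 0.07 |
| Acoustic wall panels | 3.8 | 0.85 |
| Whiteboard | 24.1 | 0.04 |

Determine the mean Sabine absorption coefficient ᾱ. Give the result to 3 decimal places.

0.067

Total surface area S = 1205.6 m².
A = 466.4·0.04 + 7.5·0.38 + 10.4·0.01 + 227·0.10 + 466.4·0.07 + 3.8·0.85 + 24.1·0.04 = 81.152 sabins.
ᾱ = 81.152 / 1205.6 = 0.067.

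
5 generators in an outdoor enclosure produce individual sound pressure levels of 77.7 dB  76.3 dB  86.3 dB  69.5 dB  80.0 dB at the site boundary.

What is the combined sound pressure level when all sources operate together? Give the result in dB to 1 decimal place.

88.0 dB

Sum in the linear (power) domain: Σ 10^(Lᵢ/10) = 10^(77.7/10) + 10^(76.3/10) + 10^(86.3/10) + 10^(69.5/10) + 10^(80.0/10) = 6.37e+08.
L_total = 10·log₁₀(6.37e+08) = 88.0 dB.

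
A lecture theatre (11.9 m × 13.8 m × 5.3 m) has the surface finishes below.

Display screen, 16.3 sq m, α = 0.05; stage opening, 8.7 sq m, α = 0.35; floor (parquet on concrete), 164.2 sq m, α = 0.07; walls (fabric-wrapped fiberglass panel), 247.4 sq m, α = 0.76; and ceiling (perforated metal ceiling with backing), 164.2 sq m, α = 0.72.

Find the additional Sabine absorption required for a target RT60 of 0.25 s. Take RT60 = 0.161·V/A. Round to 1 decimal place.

238.9 sabins

Equivalent absorption area: A₁ = 16.3·0.05 + 8.7·0.35 + 164.2·0.07 + 247.4·0.76 + 164.2·0.72 = 321.602 sq m.
V = 870.366 m³. Required absorption A₂ = 0.161 × 870.366 / 0.25 = 560.516 sabins.
Shortfall: 560.516 − 321.602 = 238.9 sabins.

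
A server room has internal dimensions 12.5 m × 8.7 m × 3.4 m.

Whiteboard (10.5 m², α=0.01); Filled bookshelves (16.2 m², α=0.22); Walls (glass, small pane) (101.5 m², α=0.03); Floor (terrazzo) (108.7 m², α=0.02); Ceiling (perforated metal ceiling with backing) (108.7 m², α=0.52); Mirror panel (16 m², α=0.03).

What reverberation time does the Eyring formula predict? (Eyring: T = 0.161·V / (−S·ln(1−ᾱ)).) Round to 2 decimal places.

0.82 seconds

S = Σ Sᵢ = 361.6 m².
Absorption A = 10.5·0.01 + 16.2·0.22 + 101.5·0.03 + 108.7·0.02 + 108.7·0.52 + 16·0.03 = 65.892 sabins.
ᾱ = 65.892 / 361.6 = 0.1822.
−S·ln(1−ᾱ) = −361.6 × ln(1 − 0.1822) = 72.731.
V = 12.5 × 8.7 × 3.4 = 369.75 m³.
RT60 = 0.161 × 369.75 / 72.731 = 0.82 s.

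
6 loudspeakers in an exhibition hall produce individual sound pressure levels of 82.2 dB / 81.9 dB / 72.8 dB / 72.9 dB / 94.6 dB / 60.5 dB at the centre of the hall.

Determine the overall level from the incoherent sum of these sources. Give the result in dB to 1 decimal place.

Σ 10^(Lᵢ/10) = 3.245e+09.
Back to dB: 10·log₁₀ Σ = 95.1 dB.

95.1 dB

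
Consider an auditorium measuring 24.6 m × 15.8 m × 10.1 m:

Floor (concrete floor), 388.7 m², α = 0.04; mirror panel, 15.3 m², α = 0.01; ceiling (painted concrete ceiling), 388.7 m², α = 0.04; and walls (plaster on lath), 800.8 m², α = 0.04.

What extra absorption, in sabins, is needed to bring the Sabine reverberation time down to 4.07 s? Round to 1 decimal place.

92.0 sabins

Equivalent absorption area: A₁ = 388.7*0.04 + 15.3*0.01 + 388.7*0.04 + 800.8*0.04 = 63.281 m².
For T = 4.07 s, need A₂ = 0.161·V/T = 0.161·3925.668/4.07 = 155.291 sabins.
ΔA = A₂ − A₁ = 155.291 − 63.281 = 92.0 sabins.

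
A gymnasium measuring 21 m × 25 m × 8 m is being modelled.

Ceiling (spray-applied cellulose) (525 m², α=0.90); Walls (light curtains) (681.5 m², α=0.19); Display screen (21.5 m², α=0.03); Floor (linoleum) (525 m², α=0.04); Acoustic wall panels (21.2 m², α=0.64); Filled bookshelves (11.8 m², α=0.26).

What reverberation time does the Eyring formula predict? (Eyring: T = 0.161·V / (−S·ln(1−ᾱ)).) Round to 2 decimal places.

0.85 seconds

S = Σ Sᵢ = 1786.0 m².
Absorption A = 525×0.90 + 681.5×0.19 + 21.5×0.03 + 525×0.04 + 21.2×0.64 + 11.8×0.26 = 640.266 sabins.
ᾱ = 640.266 / 1786.0 = 0.3585.
−S·ln(1−ᾱ) = −1786.0 × ln(1 − 0.3585) = 792.888.
V = 21 × 25 × 8 = 4200 m³.
T = 0.161·V/[−S·ln(1−ᾱ)] = 0.161·4200/792.888 = 0.85 s.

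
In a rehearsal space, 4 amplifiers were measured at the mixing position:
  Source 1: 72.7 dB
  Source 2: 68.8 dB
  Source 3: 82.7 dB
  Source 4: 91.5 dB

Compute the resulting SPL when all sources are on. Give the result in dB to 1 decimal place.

Converting to relative power and adding: 10^(72.7/10) + 10^(68.8/10) + 10^(82.7/10) + 10^(91.5/10) = 1.625e+09.
L_total = 10·log₁₀(1.625e+09) = 92.1 dB.

92.1 dB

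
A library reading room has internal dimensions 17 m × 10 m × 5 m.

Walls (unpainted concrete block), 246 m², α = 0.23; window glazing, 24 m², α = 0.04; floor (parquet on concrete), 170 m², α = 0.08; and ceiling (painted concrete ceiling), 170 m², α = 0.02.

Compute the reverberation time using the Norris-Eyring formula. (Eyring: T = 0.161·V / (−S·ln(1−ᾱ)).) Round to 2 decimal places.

Total surface area S = 246 + 24 + 170 + 170 = 610.0 m².
Absorption A = 246·0.23 + 24·0.04 + 170·0.08 + 170·0.02 = 74.540 sabins.
Mean coefficient ᾱ = A/S = 0.1222.
Eyring denominator: −S ln(1−ᾱ) = 79.505.
V = 17 × 10 × 5 = 850 m³.
T = 0.161·V/[−S·ln(1−ᾱ)] = 0.161·850/79.505 = 1.72 s.

1.72 sec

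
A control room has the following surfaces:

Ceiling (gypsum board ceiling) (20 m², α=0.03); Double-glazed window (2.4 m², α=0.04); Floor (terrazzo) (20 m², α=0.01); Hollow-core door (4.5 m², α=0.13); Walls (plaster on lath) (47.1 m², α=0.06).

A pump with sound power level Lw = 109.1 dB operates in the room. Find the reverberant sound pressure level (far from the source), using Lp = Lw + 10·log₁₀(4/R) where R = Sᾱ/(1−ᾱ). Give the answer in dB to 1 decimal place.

Σ(Sᵢαᵢ) = 20×0.03 + 2.4×0.04 + 20×0.01 + 4.5×0.13 + 47.1×0.06 = 4.307; total area S = 94.0 m².
ᾱ = 4.307/94.0 = 0.0458; R = Sᾱ/(1−ᾱ) = 4.307/(1−0.0458) = 4.514 m².
Lp = 109.1 + 10·log₁₀(4/4.514) = 109.1 + (-0.53) = 108.6 dB.

108.6 dB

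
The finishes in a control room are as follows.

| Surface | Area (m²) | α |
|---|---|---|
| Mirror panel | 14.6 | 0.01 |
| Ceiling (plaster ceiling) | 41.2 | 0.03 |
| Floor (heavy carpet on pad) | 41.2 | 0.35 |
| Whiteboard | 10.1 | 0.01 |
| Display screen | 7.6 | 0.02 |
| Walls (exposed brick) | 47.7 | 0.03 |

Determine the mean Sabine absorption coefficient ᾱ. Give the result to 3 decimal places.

Total surface area S = 162.4 m².
Weighted sum Σ Sα = 17.486.
ᾱ = 17.486 / 162.4 = 0.108.

0.108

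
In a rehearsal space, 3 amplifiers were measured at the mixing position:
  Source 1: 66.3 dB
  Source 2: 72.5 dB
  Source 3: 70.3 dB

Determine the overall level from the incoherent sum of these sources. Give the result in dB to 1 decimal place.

Σ 10^(Lᵢ/10) = 3.276e+07.
L_total = 10·log₁₀(3.276e+07) = 75.2 dB.

75.2 dB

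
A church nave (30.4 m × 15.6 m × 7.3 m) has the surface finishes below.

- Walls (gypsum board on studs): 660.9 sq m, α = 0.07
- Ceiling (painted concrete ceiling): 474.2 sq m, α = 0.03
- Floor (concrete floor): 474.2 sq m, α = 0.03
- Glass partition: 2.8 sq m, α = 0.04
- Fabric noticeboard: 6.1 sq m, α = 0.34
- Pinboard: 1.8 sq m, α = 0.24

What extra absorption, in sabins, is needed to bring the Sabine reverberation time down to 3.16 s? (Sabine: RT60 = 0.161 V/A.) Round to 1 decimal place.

Equivalent absorption area: A₁ = 660.9*0.07 + 474.2*0.03 + 474.2*0.03 + 2.8*0.04 + 6.1*0.34 + 1.8*0.24 = 77.333 sq m.
Target A₂ = 0.161·3461.952/3.16 = 176.384 sabins (V = 3461.952 m³).
ΔA = A₂ − A₁ = 176.384 − 77.333 = 99.1 sabins.

99.1 sabins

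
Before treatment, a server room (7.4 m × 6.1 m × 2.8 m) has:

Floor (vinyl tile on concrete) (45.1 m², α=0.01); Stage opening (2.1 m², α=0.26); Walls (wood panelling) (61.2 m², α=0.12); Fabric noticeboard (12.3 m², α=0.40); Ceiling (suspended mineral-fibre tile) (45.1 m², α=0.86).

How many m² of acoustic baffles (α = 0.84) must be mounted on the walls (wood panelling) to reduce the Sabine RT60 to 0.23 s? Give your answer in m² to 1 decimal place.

50.6

Summing Sᵢαᵢ: 0.451 + 0.546 + 7.344 + 4.920 + 38.786 → A₁ = 52.047 sabins.
Required A₂ = 0.161·126.392/0.23 = 88.474 sabins.
ΔA needed = 88.474 − 52.047 = 36.427 sabins.
Net gain per m²: Δα = 0.84 − 0.12 = 0.72.
Panel area = 36.427 / 0.72 = 50.6 m².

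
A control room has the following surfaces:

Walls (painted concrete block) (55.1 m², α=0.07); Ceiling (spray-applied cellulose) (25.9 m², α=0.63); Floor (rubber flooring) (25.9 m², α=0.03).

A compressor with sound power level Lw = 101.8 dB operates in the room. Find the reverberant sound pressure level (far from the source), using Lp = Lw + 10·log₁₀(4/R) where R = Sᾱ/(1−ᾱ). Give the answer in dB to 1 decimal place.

Σ(Sᵢαᵢ) = 55.1×0.07 + 25.9×0.63 + 25.9×0.03 = 20.951; total area S = 106.9 m².
ᾱ = 20.951/106.9 = 0.1960; R = Sᾱ/(1−ᾱ) = 20.951/(1−0.1960) = 26.058 m².
Lp = 101.8 + 10·log₁₀(4/26.058) = 101.8 + (-8.14) = 93.7 dB.

93.7 dB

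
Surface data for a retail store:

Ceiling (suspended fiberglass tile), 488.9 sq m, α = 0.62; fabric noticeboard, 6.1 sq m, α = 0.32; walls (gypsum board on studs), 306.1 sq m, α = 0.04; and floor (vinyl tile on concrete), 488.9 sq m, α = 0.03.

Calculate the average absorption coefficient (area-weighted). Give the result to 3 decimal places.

0.257

S = Σ Sᵢ = 488.9 + 6.1 + 306.1 + 488.9 = 1290.0 sq m.
Weighted sum Σ Sα = 331.981.
ᾱ = A/S = 0.257.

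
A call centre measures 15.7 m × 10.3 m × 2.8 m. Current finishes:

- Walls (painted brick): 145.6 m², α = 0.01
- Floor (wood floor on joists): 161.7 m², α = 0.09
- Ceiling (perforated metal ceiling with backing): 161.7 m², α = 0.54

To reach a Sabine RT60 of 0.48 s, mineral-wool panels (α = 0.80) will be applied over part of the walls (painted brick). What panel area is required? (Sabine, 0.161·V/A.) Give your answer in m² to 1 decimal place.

61.5

Total absorption A₁ = 145.6×0.01 + 161.7×0.09 + 161.7×0.54
  = 1.456 + 14.553 + 87.318 = 103.327 m² sabins.
Required A₂ = 0.161·452.788/0.48 = 151.873 sabins.
ΔA needed = 151.873 − 103.327 = 48.546 sabins.
Net gain per m²: Δα = 0.80 − 0.01 = 0.79.
Panel area = 48.546 / 0.79 = 61.5 m².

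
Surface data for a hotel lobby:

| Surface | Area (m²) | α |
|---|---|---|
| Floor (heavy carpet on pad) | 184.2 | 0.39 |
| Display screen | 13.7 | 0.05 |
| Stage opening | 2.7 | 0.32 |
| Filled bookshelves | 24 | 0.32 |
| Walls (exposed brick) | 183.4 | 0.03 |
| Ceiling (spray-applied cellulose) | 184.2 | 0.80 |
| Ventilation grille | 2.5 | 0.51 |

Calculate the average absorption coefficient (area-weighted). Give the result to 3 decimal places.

0.396

S = Σ Sᵢ = 184.2 + 13.7 + 2.7 + 24 + 183.4 + 184.2 + 2.5 = 594.7 m².
Σ(Sᵢαᵢ) = 184.2·0.39 + 13.7·0.05 + 2.7·0.32 + 24·0.32 + 183.4·0.03 + 184.2·0.80 + 2.5·0.51 = 235.204.
ᾱ = A/S = 0.396.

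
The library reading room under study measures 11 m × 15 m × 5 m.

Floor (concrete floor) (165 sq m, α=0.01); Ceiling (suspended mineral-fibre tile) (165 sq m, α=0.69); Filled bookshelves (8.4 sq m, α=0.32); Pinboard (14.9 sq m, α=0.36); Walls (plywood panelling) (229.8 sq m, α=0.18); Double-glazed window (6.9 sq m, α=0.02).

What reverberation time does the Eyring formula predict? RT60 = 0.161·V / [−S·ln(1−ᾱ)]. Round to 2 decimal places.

0.69 s

S = Σ Sᵢ = 590.0 sq m.
Absorption A = 165·0.01 + 165·0.69 + 8.4·0.32 + 14.9·0.36 + 229.8·0.18 + 6.9·0.02 = 165.054 sabins.
ᾱ = 165.054 / 590.0 = 0.2798.
−S·ln(1−ᾱ) = −590.0 × ln(1 − 0.2798) = 193.654.
V = 11 × 15 × 5 = 825 m³.
RT60 = 0.161 × 825 / 193.654 = 0.69 s.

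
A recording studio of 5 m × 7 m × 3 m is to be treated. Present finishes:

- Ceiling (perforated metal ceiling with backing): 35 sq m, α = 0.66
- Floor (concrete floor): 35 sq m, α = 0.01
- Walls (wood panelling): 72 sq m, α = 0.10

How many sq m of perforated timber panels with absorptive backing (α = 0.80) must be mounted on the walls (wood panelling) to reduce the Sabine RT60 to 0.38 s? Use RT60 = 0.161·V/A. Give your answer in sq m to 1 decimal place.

19.8

Total absorption A₁ = 35*0.66 + 35*0.01 + 72*0.10
  = 23.100 + 0.350 + 7.200 = 30.650 sq m sabins.
V = 105 m³. Target absorption A₂ = 0.161 × 105 / 0.38 = 44.487 sabins.
ΔA needed = 44.487 − 30.650 = 13.837 sabins.
Each sq m of panel replacing the walls (wood panelling) adds (0.80 − 0.10) = 0.70 sabins.
Area = ΔA/Δα = 13.837/0.70 = 19.8 sq m.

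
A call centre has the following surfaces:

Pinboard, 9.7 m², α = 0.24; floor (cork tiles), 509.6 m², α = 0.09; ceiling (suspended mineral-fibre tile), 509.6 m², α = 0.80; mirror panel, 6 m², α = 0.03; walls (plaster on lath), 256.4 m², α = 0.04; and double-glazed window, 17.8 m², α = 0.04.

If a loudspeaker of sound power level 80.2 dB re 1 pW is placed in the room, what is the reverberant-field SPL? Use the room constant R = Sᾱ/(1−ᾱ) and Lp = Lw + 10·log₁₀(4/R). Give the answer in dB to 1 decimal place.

57.6 dB

Σ(Sᵢαᵢ) = 9.7×0.24 + 509.6×0.09 + 509.6×0.80 + 6×0.03 + 256.4×0.04 + 17.8×0.04 = 467.020; total area S = 1309.1 m².
ᾱ = 0.3567, so room constant R = A/(1−ᾱ) = 725.975 m².
Lp = Lw + 10 log₁₀(4/R) = 80.2 -22.59 = 57.6 dB.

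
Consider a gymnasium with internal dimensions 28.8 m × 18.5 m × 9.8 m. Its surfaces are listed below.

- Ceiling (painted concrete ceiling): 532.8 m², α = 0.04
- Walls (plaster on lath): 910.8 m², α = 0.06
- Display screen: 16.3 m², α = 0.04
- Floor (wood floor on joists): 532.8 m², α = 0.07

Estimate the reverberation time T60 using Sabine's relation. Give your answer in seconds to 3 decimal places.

Equivalent absorption area: A = 532.8×0.04 + 910.8×0.06 + 16.3×0.04 + 532.8×0.07 = 113.908 m².
Volume V = 28.8 × 18.5 × 9.8 = 5221.44 m³.
RT60 = 0.161 · V / A = 0.161 × 5221.44 / 113.908 = 7.380 s.

7.380 s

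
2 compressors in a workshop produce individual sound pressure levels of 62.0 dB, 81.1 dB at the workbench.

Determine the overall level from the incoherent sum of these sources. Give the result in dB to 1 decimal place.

Sum in the linear (power) domain: Σ 10^(Lᵢ/10) = 10^(62.0/10) + 10^(81.1/10) = 1.304e+08.
L_total = 10·log₁₀(1.304e+08) = 81.2 dB.

81.2 dB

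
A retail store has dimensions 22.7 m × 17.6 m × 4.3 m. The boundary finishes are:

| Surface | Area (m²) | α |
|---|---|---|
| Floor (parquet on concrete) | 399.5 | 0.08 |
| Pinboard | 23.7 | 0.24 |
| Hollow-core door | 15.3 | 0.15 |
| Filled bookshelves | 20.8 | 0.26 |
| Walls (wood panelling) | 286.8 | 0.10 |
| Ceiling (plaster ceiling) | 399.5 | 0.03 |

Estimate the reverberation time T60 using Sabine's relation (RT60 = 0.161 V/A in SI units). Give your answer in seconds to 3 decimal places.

Equivalent absorption area: A = 399.5×0.08 + 23.7×0.24 + 15.3×0.15 + 20.8×0.26 + 286.8×0.10 + 399.5×0.03 = 86.016 m².
V = 22.7·17.6·4.3 = 1717.936 m³.
RT60 = 0.161 · V / A = 0.161 × 1717.936 / 86.016 = 3.216 s.

3.216 s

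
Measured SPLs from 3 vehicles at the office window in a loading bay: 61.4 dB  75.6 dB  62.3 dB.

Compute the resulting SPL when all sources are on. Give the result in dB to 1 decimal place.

76.0 dB

Σ 10^(Lᵢ/10) = 3.939e+07.
Back to dB: 10·log₁₀ Σ = 76.0 dB.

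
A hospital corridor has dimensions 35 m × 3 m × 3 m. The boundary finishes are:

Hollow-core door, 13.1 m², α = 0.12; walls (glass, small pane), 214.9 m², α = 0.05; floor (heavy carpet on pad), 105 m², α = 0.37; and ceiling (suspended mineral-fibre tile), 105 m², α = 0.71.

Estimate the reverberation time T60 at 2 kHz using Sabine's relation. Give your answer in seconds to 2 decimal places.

0.40 seconds

Equivalent absorption area: A = 13.1×0.12 + 214.9×0.05 + 105×0.37 + 105×0.71 = 125.717 m².
Volume V = 35 × 3 × 3 = 315 m³.
RT60 = 0.161 · V / A = 0.161 × 315 / 125.717 = 0.40 s.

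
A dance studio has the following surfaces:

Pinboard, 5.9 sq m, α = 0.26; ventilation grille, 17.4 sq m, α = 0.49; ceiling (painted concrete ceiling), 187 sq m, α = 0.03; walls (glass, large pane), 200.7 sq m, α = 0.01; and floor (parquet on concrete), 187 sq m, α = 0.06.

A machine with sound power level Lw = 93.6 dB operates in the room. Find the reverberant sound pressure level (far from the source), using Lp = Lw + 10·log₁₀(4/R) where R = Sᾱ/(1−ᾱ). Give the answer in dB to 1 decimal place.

A = 28.897 sabins; S = 598.0 sq m.
ᾱ = 0.0483, so room constant R = A/(1−ᾱ) = 30.364 sq m.
Lp = Lw + 10 log₁₀(4/R) = 93.6 -8.80 = 84.8 dB.

84.8 dB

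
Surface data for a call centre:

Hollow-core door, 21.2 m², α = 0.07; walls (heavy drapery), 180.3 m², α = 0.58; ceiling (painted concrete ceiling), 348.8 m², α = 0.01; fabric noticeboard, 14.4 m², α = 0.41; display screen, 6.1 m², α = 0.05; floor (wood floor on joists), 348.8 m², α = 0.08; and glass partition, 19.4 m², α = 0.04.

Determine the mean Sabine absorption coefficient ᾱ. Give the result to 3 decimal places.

S = Σ Sᵢ = 21.2 + 180.3 + 348.8 + 14.4 + 6.1 + 348.8 + 19.4 = 939.0 m².
Σ(Sᵢαᵢ) = 21.2*0.07 + 180.3*0.58 + 348.8*0.01 + 14.4*0.41 + 6.1*0.05 + 348.8*0.08 + 19.4*0.04 = 144.435.
ᾱ = A/S = 0.154.

0.154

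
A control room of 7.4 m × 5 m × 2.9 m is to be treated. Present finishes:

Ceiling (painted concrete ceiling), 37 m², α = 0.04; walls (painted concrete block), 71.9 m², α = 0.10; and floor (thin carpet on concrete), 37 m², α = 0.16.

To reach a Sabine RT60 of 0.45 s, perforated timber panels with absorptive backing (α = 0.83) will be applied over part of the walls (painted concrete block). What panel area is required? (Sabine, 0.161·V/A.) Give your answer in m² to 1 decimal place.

32.6

Summing Sᵢαᵢ: 1.480 + 7.190 + 5.920 → A₁ = 14.590 sabins.
Required A₂ = 0.161·107.3/0.45 = 38.390 sabins.
ΔA needed = 38.390 − 14.590 = 23.800 sabins.
Net gain per m²: Δα = 0.83 − 0.10 = 0.73.
Area = ΔA/Δα = 23.800/0.73 = 32.6 m².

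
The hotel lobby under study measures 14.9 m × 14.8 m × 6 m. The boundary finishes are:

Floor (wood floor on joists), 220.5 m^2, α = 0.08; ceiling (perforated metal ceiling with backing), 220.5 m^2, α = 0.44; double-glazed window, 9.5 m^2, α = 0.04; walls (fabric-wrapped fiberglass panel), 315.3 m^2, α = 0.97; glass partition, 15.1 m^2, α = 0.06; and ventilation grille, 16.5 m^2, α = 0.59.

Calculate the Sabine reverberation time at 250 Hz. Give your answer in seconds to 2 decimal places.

0.49 s

Total absorption A = 220.5×0.08 + 220.5×0.44 + 9.5×0.04 + 315.3×0.97 + 15.1×0.06 + 16.5×0.59
  = 17.640 + 97.020 + 0.380 + 305.841 + 0.906 + 9.735 = 431.522 m^2 sabins.
V = 14.9·14.8·6 = 1323.12 m³.
T = 0.161 V/A = 0.161·1323.12/431.522 = 0.49 s.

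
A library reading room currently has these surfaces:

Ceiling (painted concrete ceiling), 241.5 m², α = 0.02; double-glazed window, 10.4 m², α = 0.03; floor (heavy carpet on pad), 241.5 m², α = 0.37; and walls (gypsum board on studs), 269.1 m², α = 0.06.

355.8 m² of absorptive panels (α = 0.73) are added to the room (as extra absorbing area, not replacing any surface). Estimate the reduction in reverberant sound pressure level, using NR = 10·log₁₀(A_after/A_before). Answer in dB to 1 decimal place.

Total absorption A_before = 241.5·0.02 + 10.4·0.03 + 241.5·0.37 + 269.1·0.06
  = 4.830 + 0.312 + 89.355 + 16.146 = 110.643 m² sabins.
Added absorption = 355.8 × 0.73 = 259.734 sabins.
New total A_after = 370.377 sabins.
NR = 10·log₁₀(370.377/110.643) = 5.2 dB.

5.2 dB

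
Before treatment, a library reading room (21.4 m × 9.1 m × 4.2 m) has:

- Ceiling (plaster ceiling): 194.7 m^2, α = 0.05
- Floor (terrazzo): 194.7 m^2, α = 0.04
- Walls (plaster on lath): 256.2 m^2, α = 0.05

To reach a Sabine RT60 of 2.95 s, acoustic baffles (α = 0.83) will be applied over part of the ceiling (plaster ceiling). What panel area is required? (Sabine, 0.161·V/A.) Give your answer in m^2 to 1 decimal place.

18.3

Equivalent absorption area: A₁ = 194.7*0.05 + 194.7*0.04 + 256.2*0.05 = 30.333 m^2.
V = 817.908 m³. Target absorption A₂ = 0.161 × 817.908 / 2.95 = 44.638 sabins.
Absorption to add: 44.638 − 30.333 = 14.305 sabins.
Net gain per m^2: Δα = 0.83 − 0.05 = 0.78.
Panel area = 14.305 / 0.78 = 18.3 m^2.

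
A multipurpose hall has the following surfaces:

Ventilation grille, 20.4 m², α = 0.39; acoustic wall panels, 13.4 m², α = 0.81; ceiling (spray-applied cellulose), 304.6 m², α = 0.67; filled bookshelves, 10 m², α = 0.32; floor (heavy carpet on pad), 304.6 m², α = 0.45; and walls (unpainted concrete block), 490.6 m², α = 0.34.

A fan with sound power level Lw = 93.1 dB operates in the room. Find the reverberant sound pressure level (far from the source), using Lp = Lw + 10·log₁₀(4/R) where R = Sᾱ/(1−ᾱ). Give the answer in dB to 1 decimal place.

Σ(Sᵢαᵢ) = 20.4×0.39 + 13.4×0.81 + 304.6×0.67 + 10×0.32 + 304.6×0.45 + 490.6×0.34 = 529.966; total area S = 1143.6 m².
ᾱ = 529.966/1143.6 = 0.4634; R = Sᾱ/(1−ᾱ) = 529.966/(1−0.4634) = 987.637 m².
Lp = Lw + 10 log₁₀(4/R) = 93.1 -23.93 = 69.2 dB.

69.2 dB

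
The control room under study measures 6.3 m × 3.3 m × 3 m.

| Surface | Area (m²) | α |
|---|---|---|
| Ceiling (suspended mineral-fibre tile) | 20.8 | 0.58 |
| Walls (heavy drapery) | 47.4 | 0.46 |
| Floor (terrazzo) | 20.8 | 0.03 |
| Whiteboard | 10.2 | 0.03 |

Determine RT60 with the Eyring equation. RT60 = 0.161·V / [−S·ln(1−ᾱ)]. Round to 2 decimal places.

Total surface area S = 20.8 + 47.4 + 20.8 + 10.2 = 99.2 m².
Σ(Sᵢαᵢ) = 20.8·0.58 + 47.4·0.46 + 20.8·0.03 + 10.2·0.03 = 34.798.
ᾱ = 34.798 / 99.2 = 0.3508.
Eyring denominator: −S ln(1−ᾱ) = 42.856.
V = 6.3 × 3.3 × 3 = 62.37 m³.
T = 0.161·V/[−S·ln(1−ᾱ)] = 0.161·62.37/42.856 = 0.23 s.

0.23 seconds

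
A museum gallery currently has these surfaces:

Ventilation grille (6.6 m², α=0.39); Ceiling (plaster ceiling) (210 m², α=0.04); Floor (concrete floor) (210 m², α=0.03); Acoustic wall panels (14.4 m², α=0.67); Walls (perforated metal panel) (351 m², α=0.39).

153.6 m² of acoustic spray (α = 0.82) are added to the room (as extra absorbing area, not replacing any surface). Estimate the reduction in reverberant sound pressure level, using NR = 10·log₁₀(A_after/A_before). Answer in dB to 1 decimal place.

Total absorption A_before = 6.6·0.39 + 210·0.04 + 210·0.03 + 14.4·0.67 + 351·0.39
  = 2.574 + 8.400 + 6.300 + 9.648 + 136.890 = 163.812 m² sabins.
Treatment contributes 153.6·0.82 = 125.952 sabins.
New total A_after = 289.764 sabins.
Reduction = 10 log₁₀(A_after/A_before) = 10 log₁₀(1.7689) = 2.5 dB.

2.5 dB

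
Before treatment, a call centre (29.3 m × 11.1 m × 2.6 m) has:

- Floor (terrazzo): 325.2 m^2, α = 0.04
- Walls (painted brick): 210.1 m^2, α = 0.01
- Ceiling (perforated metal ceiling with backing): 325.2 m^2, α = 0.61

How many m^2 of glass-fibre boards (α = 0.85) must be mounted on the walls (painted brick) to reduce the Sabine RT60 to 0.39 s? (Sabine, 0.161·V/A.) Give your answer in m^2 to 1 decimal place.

161.4

Summing Sᵢαᵢ: 13.008 + 2.101 + 198.372 → A₁ = 213.481 sabins.
Required A₂ = 0.161·845.598/0.39 = 349.080 sabins.
Absorption to add: 349.080 − 213.481 = 135.599 sabins.
Net gain per m^2: Δα = 0.85 − 0.01 = 0.84.
Area = ΔA/Δα = 135.599/0.84 = 161.4 m^2.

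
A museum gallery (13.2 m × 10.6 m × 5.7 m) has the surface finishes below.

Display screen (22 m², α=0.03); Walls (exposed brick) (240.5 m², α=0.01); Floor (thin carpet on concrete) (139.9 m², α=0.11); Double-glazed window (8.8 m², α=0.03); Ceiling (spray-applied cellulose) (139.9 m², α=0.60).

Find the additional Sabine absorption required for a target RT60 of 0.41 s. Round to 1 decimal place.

210.5 sabins

Total absorption A₁ = 22*0.03 + 240.5*0.01 + 139.9*0.11 + 8.8*0.03 + 139.9*0.60
  = 0.660 + 2.405 + 15.389 + 0.264 + 83.940 = 102.658 m² sabins.
For T = 0.41 s, need A₂ = 0.161·V/T = 0.161·797.544/0.41 = 313.182 sabins.
Shortfall: 313.182 − 102.658 = 210.5 sabins.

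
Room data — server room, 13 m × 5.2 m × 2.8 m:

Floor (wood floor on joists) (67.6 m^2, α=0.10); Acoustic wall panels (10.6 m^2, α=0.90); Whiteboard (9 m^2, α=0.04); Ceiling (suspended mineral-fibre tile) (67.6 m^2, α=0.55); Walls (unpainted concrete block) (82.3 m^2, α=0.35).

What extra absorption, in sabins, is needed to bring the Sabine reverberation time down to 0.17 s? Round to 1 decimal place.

96.6 sabins

Equivalent absorption area: A₁ = 67.6·0.10 + 10.6·0.90 + 9·0.04 + 67.6·0.55 + 82.3·0.35 = 82.645 m^2.
V = 189.28 m³. Required absorption A₂ = 0.161 × 189.28 / 0.17 = 179.259 sabins.
Shortfall: 179.259 − 82.645 = 96.6 sabins.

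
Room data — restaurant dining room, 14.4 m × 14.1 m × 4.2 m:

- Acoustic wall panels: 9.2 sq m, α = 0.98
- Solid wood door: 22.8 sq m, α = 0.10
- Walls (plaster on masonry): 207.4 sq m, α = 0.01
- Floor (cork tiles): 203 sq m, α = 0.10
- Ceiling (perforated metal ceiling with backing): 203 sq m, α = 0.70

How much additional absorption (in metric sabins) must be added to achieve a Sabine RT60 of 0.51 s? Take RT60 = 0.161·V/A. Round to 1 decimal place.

Equivalent absorption area: A₁ = 9.2*0.98 + 22.8*0.10 + 207.4*0.01 + 203*0.10 + 203*0.70 = 175.770 sq m.
For T = 0.51 s, need A₂ = 0.161·V/T = 0.161·852.768/0.51 = 269.207 sabins.
ΔA = A₂ − A₁ = 269.207 − 175.770 = 93.4 sabins.

93.4 sabins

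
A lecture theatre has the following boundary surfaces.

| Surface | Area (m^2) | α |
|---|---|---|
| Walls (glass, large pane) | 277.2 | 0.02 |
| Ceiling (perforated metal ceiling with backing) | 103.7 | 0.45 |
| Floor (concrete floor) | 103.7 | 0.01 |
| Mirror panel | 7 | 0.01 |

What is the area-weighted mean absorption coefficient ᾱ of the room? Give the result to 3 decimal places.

0.108

Total surface area S = 491.6 m^2.
Weighted sum Σ Sα = 53.316.
ᾱ = A/S = 0.108.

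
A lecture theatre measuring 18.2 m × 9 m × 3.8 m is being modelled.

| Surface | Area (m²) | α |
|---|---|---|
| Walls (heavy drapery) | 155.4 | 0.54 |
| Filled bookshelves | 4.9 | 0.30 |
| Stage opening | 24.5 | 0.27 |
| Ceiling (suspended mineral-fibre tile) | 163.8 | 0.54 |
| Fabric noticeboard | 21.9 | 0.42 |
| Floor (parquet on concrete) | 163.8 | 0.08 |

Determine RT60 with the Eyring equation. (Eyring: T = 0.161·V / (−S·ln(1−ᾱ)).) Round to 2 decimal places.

Total surface area S = 155.4 + 4.9 + 24.5 + 163.8 + 21.9 + 163.8 = 534.3 m².
Σ(Sᵢαᵢ) = 155.4·0.54 + 4.9·0.30 + 24.5·0.27 + 163.8·0.54 + 21.9·0.42 + 163.8·0.08 = 202.755.
Mean coefficient ᾱ = A/S = 0.3795.
Eyring denominator: −S ln(1−ᾱ) = 254.984.
V = 18.2 × 9 × 3.8 = 622.44 m³.
RT60 = 0.161 × 622.44 / 254.984 = 0.39 s.

0.39 s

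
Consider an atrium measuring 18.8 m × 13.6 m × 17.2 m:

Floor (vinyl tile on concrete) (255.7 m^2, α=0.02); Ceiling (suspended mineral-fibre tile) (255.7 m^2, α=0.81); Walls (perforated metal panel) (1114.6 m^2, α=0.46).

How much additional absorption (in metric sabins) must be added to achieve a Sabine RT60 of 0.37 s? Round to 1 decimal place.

1188.6 sabins

Total absorption A₁ = 255.7×0.02 + 255.7×0.81 + 1114.6×0.46
  = 5.114 + 207.117 + 512.716 = 724.947 m^2 sabins.
For T = 0.37 s, need A₂ = 0.161·V/T = 0.161·4397.696/0.37 = 1913.592 sabins.
Shortfall: 1913.592 − 724.947 = 1188.6 sabins.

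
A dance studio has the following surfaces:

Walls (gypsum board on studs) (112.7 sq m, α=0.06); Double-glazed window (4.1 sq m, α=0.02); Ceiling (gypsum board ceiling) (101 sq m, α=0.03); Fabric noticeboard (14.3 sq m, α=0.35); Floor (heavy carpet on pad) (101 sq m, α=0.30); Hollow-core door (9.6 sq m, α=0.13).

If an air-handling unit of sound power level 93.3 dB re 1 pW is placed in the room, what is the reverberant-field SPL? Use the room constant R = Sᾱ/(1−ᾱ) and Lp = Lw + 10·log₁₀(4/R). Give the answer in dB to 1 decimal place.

82.0 dB

A = 46.427 sabins; S = 342.7 sq m.
ᾱ = 46.427/342.7 = 0.1355; R = Sᾱ/(1−ᾱ) = 46.427/(1−0.1355) = 53.704 sq m.
Lp = Lw + 10 log₁₀(4/R) = 93.3 -11.28 = 82.0 dB.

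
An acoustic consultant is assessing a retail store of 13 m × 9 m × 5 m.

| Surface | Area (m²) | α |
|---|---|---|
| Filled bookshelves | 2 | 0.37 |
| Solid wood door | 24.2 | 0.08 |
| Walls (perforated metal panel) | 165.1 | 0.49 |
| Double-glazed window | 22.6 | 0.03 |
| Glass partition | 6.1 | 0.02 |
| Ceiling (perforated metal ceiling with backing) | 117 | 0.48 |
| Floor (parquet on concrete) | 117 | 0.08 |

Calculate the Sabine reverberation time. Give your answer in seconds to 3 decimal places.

0.628 seconds

Summing Sᵢαᵢ: 0.740 + 1.936 + 80.899 + 0.678 + 0.122 + 56.160 + 9.360 → A = 149.895 sabins.
Room volume: 585 m³.
RT60 = 0.161 · V / A = 0.161 × 585 / 149.895 = 0.628 s.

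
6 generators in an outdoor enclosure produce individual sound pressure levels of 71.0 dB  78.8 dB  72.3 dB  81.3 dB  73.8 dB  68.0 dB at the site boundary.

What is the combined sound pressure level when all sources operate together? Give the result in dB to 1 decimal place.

84.3 dB

Σ 10^(Lᵢ/10) = 2.706e+08.
Combined level = 10 log₁₀(2.706e+08) = 84.3 dB.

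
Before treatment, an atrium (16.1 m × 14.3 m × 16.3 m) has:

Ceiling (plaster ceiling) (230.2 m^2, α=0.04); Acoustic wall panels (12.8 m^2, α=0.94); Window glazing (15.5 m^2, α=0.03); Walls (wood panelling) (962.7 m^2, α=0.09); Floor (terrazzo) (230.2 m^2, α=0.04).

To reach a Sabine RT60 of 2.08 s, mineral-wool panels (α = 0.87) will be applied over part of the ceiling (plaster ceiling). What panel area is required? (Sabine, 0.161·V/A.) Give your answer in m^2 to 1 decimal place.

208.3

A₁ = Σ Sᵢαᵢ = 230.2×0.04 + 12.8×0.94 + 15.5×0.03 + 962.7×0.09 + 230.2×0.04 = 117.556 sabins.
V = 3752.749 m³. Target absorption A₂ = 0.161 × 3752.749 / 2.08 = 290.477 sabins.
ΔA needed = 290.477 − 117.556 = 172.921 sabins.
Each m^2 of panel replacing the ceiling (plaster ceiling) adds (0.87 − 0.04) = 0.83 sabins.
Panel area = 172.921 / 0.83 = 208.3 m^2.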